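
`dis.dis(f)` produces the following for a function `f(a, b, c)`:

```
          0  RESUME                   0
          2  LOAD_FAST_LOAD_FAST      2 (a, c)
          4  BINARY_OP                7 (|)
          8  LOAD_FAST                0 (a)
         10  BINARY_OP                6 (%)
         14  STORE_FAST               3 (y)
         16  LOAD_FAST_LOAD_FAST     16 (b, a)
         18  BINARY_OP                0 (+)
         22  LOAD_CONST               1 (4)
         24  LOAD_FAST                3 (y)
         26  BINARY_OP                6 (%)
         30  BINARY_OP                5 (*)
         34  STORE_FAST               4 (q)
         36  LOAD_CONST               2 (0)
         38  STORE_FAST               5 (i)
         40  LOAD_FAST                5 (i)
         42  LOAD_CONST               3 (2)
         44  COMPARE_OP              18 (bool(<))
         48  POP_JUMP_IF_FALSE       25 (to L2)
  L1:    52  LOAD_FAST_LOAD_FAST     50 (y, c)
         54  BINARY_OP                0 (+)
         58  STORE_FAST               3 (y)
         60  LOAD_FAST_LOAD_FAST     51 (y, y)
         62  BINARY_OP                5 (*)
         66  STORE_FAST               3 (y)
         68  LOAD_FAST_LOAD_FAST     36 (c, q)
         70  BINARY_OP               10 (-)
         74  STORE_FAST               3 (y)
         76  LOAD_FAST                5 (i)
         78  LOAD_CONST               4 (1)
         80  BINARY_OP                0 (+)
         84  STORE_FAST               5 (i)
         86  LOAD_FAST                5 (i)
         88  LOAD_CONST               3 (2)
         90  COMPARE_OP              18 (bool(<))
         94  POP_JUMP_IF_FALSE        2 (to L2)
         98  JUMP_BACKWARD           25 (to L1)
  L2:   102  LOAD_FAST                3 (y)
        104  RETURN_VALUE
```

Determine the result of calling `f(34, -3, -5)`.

-129

LOAD_FAST_LOAD_FAST a,c → push 34,-5. Stack: [34, -5]
BINARY_OP | → 34 | -5 = -5. Stack: [-5]
LOAD_FAST a → push 34. Stack: [-5, 34]
BINARY_OP % → -5 % 34 = 29. Stack: [29]
STORE_FAST y → y=29. Stack: []
LOAD_FAST_LOAD_FAST b,a → push -3,34. Stack: [-3, 34]
BINARY_OP + → -3 + 34 = 31. Stack: [31]
LOAD_CONST → push 4. Stack: [31, 4]
LOAD_FAST y → push 29. Stack: [31, 4, 29]
BINARY_OP % → 4 % 29 = 4. Stack: [31, 4]
BINARY_OP * → 31 * 4 = 124. Stack: [124]
STORE_FAST q → q=124. Stack: []
LOAD_CONST → push 0. Stack: [0]
STORE_FAST i → i=0. Stack: []
LOAD_FAST i → push 0. Stack: [0]
LOAD_CONST → push 2. Stack: [0, 2]
COMPARE_OP bool(<) → 0 vs 2 = True. Stack: [True]
POP_JUMP_IF_FALSE → pop True; no jump. Stack: []
LOAD_FAST_LOAD_FAST y,c → push 29,-5. Stack: [29, -5]
BINARY_OP + → 29 + -5 = 24. Stack: [24]
STORE_FAST y → y=24. Stack: []
LOAD_FAST_LOAD_FAST y,y → push 24,24. Stack: [24, 24]
BINARY_OP * → 24 * 24 = 576. Stack: [576]
STORE_FAST y → y=576. Stack: []
LOAD_FAST_LOAD_FAST c,q → push -5,124. Stack: [-5, 124]
BINARY_OP - → -5 - 124 = -129. Stack: [-129]
STORE_FAST y → y=-129. Stack: []
LOAD_FAST i → push 0. Stack: [0]
LOAD_CONST → push 1. Stack: [0, 1]
BINARY_OP + → 0 + 1 = 1. Stack: [1]
STORE_FAST i → i=1. Stack: []
LOAD_FAST i → push 1. Stack: [1]
LOAD_CONST → push 2. Stack: [1, 2]
COMPARE_OP bool(<) → 1 vs 2 = True. Stack: [True]
POP_JUMP_IF_FALSE → pop True; no jump. Stack: []
LOAD_FAST_LOAD_FAST y,c → push -129,-5. Stack: [-129, -5]
BINARY_OP + → -129 + -5 = -134. Stack: [-134]
STORE_FAST y → y=-134. Stack: []
LOAD_FAST_LOAD_FAST y,y → push -134,-134. Stack: [-134, -134]
BINARY_OP * → -134 * -134 = 17956. Stack: [17956]
STORE_FAST y → y=17956. Stack: []
LOAD_FAST_LOAD_FAST c,q → push -5,124. Stack: [-5, 124]
BINARY_OP - → -5 - 124 = -129. Stack: [-129]
STORE_FAST y → y=-129. Stack: []
LOAD_FAST i → push 1. Stack: [1]
LOAD_CONST → push 1. Stack: [1, 1]
BINARY_OP + → 1 + 1 = 2. Stack: [2]
STORE_FAST i → i=2. Stack: []
LOAD_FAST i → push 2. Stack: [2]
LOAD_CONST → push 2. Stack: [2, 2]
COMPARE_OP bool(<) → 2 vs 2 = False. Stack: [False]
POP_JUMP_IF_FALSE → pop False; jump. Stack: []
LOAD_FAST y → push -129. Stack: [-129]
RETURN_VALUE → return -129.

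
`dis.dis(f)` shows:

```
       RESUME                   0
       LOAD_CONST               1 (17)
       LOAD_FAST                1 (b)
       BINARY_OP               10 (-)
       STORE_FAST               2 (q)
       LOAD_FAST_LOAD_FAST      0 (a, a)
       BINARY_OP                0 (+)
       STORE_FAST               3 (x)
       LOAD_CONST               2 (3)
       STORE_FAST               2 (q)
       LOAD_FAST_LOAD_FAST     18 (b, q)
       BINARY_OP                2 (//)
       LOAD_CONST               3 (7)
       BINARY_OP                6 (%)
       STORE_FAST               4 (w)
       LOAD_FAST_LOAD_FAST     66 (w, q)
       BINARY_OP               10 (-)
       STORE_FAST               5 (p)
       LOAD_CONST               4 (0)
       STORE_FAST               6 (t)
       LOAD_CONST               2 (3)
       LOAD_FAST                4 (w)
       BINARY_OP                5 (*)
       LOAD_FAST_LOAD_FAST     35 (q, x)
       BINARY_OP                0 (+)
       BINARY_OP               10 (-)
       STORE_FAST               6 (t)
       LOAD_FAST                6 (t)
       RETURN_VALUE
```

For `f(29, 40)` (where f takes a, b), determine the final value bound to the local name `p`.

LOAD_CONST → push 17. Stack: [17]
LOAD_FAST b → push 40. Stack: [17, 40]
BINARY_OP - → 17 - 40 = -23. Stack: [-23]
STORE_FAST q → q=-23. Stack: []
LOAD_FAST_LOAD_FAST a,a → push 29,29. Stack: [29, 29]
BINARY_OP + → 29 + 29 = 58. Stack: [58]
STORE_FAST x → x=58. Stack: []
LOAD_CONST → push 3. Stack: [3]
STORE_FAST q → q=3. Stack: []
LOAD_FAST_LOAD_FAST b,q → push 40,3. Stack: [40, 3]
BINARY_OP // → 40 // 3 = 13. Stack: [13]
LOAD_CONST → push 7. Stack: [13, 7]
BINARY_OP % → 13 % 7 = 6. Stack: [6]
STORE_FAST w → w=6. Stack: []
LOAD_FAST_LOAD_FAST w,q → push 6,3. Stack: [6, 3]
BINARY_OP - → 6 - 3 = 3. Stack: [3]
STORE_FAST p → p=3. Stack: []
LOAD_CONST → push 0. Stack: [0]
STORE_FAST t → t=0. Stack: []
LOAD_CONST → push 3. Stack: [3]
LOAD_FAST w → push 6. Stack: [3, 6]
BINARY_OP * → 3 * 6 = 18. Stack: [18]
LOAD_FAST_LOAD_FAST q,x → push 3,58. Stack: [18, 3, 58]
BINARY_OP + → 3 + 58 = 61. Stack: [18, 61]
BINARY_OP - → 18 - 61 = -43. Stack: [-43]
STORE_FAST t → t=-43. Stack: []
LOAD_FAST t → push -43. Stack: [-43]
RETURN_VALUE → return -43.

3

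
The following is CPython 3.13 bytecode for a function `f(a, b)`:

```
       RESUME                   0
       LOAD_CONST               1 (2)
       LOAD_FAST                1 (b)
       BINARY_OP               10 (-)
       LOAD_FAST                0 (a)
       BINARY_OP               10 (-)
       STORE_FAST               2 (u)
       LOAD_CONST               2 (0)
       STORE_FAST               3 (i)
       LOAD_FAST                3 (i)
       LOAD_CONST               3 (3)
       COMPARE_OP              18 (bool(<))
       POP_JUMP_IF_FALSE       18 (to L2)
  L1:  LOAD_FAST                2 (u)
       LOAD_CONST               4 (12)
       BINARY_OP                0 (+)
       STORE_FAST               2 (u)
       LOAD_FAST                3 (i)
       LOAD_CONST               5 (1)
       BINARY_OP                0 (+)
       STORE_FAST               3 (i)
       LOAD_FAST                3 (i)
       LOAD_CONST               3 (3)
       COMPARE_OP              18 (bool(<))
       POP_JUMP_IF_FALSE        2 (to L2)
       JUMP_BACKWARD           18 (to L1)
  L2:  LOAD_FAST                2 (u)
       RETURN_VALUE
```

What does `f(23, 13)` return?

2

LOAD_CONST → push 2. Stack: [2]
LOAD_FAST b → push 13. Stack: [2, 13]
BINARY_OP - → 2 - 13 = -11. Stack: [-11]
LOAD_FAST a → push 23. Stack: [-11, 23]
BINARY_OP - → -11 - 23 = -34. Stack: [-34]
STORE_FAST u → u=-34. Stack: []
LOAD_CONST → push 0. Stack: [0]
STORE_FAST i → i=0. Stack: []
LOAD_FAST i → push 0. Stack: [0]
LOAD_CONST → push 3. Stack: [0, 3]
COMPARE_OP bool(<) → 0 vs 3 = True. Stack: [True]
POP_JUMP_IF_FALSE → pop True; no jump. Stack: []
LOAD_FAST u → push -34. Stack: [-34]
LOAD_CONST → push 12. Stack: [-34, 12]
BINARY_OP + → -34 + 12 = -22. Stack: [-22]
STORE_FAST u → u=-22. Stack: []
LOAD_FAST i → push 0. Stack: [0]
LOAD_CONST → push 1. Stack: [0, 1]
BINARY_OP + → 0 + 1 = 1. Stack: [1]
STORE_FAST i → i=1. Stack: []
LOAD_FAST i → push 1. Stack: [1]
LOAD_CONST → push 3. Stack: [1, 3]
COMPARE_OP bool(<) → 1 vs 3 = True. Stack: [True]
POP_JUMP_IF_FALSE → pop True; no jump. Stack: []
LOAD_FAST u → push -22. Stack: [-22]
LOAD_CONST → push 12. Stack: [-22, 12]
BINARY_OP + → -22 + 12 = -10. Stack: [-10]
STORE_FAST u → u=-10. Stack: []
LOAD_FAST i → push 1. Stack: [1]
LOAD_CONST → push 1. Stack: [1, 1]
BINARY_OP + → 1 + 1 = 2. Stack: [2]
STORE_FAST i → i=2. Stack: []
LOAD_FAST i → push 2. Stack: [2]
LOAD_CONST → push 3. Stack: [2, 3]
COMPARE_OP bool(<) → 2 vs 3 = True. Stack: [True]
POP_JUMP_IF_FALSE → pop True; no jump. Stack: []
LOAD_FAST u → push -10. Stack: [-10]
LOAD_CONST → push 12. Stack: [-10, 12]
BINARY_OP + → -10 + 12 = 2. Stack: [2]
STORE_FAST u → u=2. Stack: []
LOAD_FAST i → push 2. Stack: [2]
LOAD_CONST → push 1. Stack: [2, 1]
BINARY_OP + → 2 + 1 = 3. Stack: [3]
STORE_FAST i → i=3. Stack: []
LOAD_FAST i → push 3. Stack: [3]
LOAD_CONST → push 3. Stack: [3, 3]
COMPARE_OP bool(<) → 3 vs 3 = False. Stack: [False]
POP_JUMP_IF_FALSE → pop False; jump. Stack: []
LOAD_FAST u → push 2. Stack: [2]
RETURN_VALUE → return 2.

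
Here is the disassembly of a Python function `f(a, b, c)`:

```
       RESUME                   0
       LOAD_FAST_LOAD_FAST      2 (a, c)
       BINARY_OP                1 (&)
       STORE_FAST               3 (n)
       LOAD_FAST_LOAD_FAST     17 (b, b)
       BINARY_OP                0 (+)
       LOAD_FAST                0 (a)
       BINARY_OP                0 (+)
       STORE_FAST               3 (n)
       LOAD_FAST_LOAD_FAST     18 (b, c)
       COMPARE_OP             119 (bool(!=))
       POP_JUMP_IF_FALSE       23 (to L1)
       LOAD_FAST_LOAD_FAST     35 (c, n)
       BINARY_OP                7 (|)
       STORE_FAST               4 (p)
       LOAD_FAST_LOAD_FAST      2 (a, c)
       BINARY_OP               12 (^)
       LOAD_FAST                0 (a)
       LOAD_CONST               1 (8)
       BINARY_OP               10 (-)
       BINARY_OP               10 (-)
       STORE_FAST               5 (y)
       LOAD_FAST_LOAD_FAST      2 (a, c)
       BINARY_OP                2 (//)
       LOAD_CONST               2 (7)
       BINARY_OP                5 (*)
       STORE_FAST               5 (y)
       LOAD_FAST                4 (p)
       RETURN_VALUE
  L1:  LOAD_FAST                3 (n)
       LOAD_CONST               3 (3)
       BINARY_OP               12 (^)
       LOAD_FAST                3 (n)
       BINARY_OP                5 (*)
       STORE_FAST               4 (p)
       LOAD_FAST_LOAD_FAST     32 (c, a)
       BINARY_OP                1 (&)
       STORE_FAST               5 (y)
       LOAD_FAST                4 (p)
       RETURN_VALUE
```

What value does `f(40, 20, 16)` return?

80

LOAD_FAST_LOAD_FAST a,c → push 40,16. Stack: [40, 16]
BINARY_OP & → 40 & 16 = 0. Stack: [0]
STORE_FAST n → n=0. Stack: []
LOAD_FAST_LOAD_FAST b,b → push 20,20. Stack: [20, 20]
BINARY_OP + → 20 + 20 = 40. Stack: [40]
LOAD_FAST a → push 40. Stack: [40, 40]
BINARY_OP + → 40 + 40 = 80. Stack: [80]
STORE_FAST n → n=80. Stack: []
LOAD_FAST_LOAD_FAST b,c → push 20,16. Stack: [20, 16]
COMPARE_OP bool(!=) → 20 vs 16 = True. Stack: [True]
POP_JUMP_IF_FALSE → pop True; no jump. Stack: []
LOAD_FAST_LOAD_FAST c,n → push 16,80. Stack: [16, 80]
BINARY_OP | → 16 | 80 = 80. Stack: [80]
STORE_FAST p → p=80. Stack: []
LOAD_FAST_LOAD_FAST a,c → push 40,16. Stack: [40, 16]
BINARY_OP ^ → 40 ^ 16 = 56. Stack: [56]
LOAD_FAST a → push 40. Stack: [56, 40]
LOAD_CONST → push 8. Stack: [56, 40, 8]
BINARY_OP - → 40 - 8 = 32. Stack: [56, 32]
BINARY_OP - → 56 - 32 = 24. Stack: [24]
STORE_FAST y → y=24. Stack: []
LOAD_FAST_LOAD_FAST a,c → push 40,16. Stack: [40, 16]
BINARY_OP // → 40 // 16 = 2. Stack: [2]
LOAD_CONST → push 7. Stack: [2, 7]
BINARY_OP * → 2 * 7 = 14. Stack: [14]
STORE_FAST y → y=14. Stack: []
LOAD_FAST p → push 80. Stack: [80]
RETURN_VALUE → return 80.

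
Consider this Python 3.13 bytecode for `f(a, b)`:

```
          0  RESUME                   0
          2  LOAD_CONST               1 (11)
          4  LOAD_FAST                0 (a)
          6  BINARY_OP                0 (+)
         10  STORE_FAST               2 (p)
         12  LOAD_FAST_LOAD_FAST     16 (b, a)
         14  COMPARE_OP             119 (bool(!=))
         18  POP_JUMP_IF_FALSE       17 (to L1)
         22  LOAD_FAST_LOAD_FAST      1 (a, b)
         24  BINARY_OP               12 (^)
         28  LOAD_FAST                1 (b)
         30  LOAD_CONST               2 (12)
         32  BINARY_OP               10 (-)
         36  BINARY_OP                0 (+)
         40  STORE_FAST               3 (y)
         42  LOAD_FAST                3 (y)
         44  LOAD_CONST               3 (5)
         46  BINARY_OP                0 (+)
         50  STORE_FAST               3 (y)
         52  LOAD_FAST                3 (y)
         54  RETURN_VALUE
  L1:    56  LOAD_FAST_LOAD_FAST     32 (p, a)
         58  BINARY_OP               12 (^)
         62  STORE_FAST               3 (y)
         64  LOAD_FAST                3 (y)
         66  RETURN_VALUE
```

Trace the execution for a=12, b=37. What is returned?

71

LOAD_CONST → push 11. Stack: [11]
LOAD_FAST a → push 12. Stack: [11, 12]
BINARY_OP + → 11 + 12 = 23. Stack: [23]
STORE_FAST p → p=23. Stack: []
LOAD_FAST_LOAD_FAST b,a → push 37,12. Stack: [37, 12]
COMPARE_OP bool(!=) → 37 vs 12 = True. Stack: [True]
POP_JUMP_IF_FALSE → pop True; no jump. Stack: []
LOAD_FAST_LOAD_FAST a,b → push 12,37. Stack: [12, 37]
BINARY_OP ^ → 12 ^ 37 = 41. Stack: [41]
LOAD_FAST b → push 37. Stack: [41, 37]
LOAD_CONST → push 12. Stack: [41, 37, 12]
BINARY_OP - → 37 - 12 = 25. Stack: [41, 25]
BINARY_OP + → 41 + 25 = 66. Stack: [66]
STORE_FAST y → y=66. Stack: []
LOAD_FAST y → push 66. Stack: [66]
LOAD_CONST → push 5. Stack: [66, 5]
BINARY_OP + → 66 + 5 = 71. Stack: [71]
STORE_FAST y → y=71. Stack: []
LOAD_FAST y → push 71. Stack: [71]
RETURN_VALUE → return 71.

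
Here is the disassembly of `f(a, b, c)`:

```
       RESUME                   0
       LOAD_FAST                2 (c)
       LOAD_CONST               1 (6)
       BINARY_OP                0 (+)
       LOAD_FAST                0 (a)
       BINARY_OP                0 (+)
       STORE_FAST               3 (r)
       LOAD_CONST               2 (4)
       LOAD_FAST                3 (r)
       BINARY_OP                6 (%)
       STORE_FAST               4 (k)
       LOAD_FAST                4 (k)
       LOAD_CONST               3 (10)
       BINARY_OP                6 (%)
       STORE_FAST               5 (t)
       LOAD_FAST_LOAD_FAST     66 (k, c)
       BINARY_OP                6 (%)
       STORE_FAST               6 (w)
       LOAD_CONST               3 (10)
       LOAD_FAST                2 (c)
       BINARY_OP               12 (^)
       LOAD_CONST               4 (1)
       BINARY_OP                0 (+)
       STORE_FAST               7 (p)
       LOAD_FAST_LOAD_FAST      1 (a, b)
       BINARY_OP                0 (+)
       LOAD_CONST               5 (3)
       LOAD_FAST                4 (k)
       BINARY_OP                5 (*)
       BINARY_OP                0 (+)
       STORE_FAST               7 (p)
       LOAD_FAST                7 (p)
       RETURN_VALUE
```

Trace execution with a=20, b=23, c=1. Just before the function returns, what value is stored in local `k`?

LOAD_FAST c → push 1. Stack: [1]
LOAD_CONST → push 6. Stack: [1, 6]
BINARY_OP + → 1 + 6 = 7. Stack: [7]
LOAD_FAST a → push 20. Stack: [7, 20]
BINARY_OP + → 7 + 20 = 27. Stack: [27]
STORE_FAST r → r=27. Stack: []
LOAD_CONST → push 4. Stack: [4]
LOAD_FAST r → push 27. Stack: [4, 27]
BINARY_OP % → 4 % 27 = 4. Stack: [4]
STORE_FAST k → k=4. Stack: []
LOAD_FAST k → push 4. Stack: [4]
LOAD_CONST → push 10. Stack: [4, 10]
BINARY_OP % → 4 % 10 = 4. Stack: [4]
STORE_FAST t → t=4. Stack: []
LOAD_FAST_LOAD_FAST k,c → push 4,1. Stack: [4, 1]
BINARY_OP % → 4 % 1 = 0. Stack: [0]
STORE_FAST w → w=0. Stack: []
LOAD_CONST → push 10. Stack: [10]
LOAD_FAST c → push 1. Stack: [10, 1]
BINARY_OP ^ → 10 ^ 1 = 11. Stack: [11]
LOAD_CONST → push 1. Stack: [11, 1]
BINARY_OP + → 11 + 1 = 12. Stack: [12]
STORE_FAST p → p=12. Stack: []
LOAD_FAST_LOAD_FAST a,b → push 20,23. Stack: [20, 23]
BINARY_OP + → 20 + 23 = 43. Stack: [43]
LOAD_CONST → push 3. Stack: [43, 3]
LOAD_FAST k → push 4. Stack: [43, 3, 4]
BINARY_OP * → 3 * 4 = 12. Stack: [43, 12]
BINARY_OP + → 43 + 12 = 55. Stack: [55]
STORE_FAST p → p=55. Stack: []
LOAD_FAST p → push 55. Stack: [55]
RETURN_VALUE → return 55.

4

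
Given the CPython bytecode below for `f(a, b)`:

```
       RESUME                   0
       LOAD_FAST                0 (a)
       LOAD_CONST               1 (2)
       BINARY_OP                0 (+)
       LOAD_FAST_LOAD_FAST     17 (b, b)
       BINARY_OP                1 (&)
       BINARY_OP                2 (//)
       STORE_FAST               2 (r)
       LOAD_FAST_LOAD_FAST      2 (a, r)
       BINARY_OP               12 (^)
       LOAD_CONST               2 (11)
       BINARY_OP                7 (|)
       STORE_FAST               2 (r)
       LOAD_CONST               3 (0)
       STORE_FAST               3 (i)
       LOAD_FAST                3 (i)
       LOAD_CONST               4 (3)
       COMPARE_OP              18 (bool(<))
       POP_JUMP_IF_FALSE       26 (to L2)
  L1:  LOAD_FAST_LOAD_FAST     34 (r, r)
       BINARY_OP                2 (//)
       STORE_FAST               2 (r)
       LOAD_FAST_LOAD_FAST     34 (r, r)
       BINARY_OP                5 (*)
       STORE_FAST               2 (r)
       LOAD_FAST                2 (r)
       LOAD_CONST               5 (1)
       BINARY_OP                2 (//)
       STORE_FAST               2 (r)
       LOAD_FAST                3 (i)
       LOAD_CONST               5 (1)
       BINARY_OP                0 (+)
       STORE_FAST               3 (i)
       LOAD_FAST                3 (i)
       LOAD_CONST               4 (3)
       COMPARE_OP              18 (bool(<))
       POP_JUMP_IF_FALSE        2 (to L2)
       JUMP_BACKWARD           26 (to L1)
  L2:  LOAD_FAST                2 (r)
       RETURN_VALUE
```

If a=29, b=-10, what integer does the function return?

LOAD_FAST a → push 29
LOAD_CONST → push 2
BINARY_OP + → 29 + 2 = 31
LOAD_FAST_LOAD_FAST b,b → push -10,-10
BINARY_OP & → -10 & -10 = -10
BINARY_OP // → 31 // -10 = -4
STORE_FAST r → r=-4
LOAD_FAST_LOAD_FAST a,r → push 29,-4
BINARY_OP ^ → 29 ^ -4 = -31
LOAD_CONST → push 11
BINARY_OP | → -31 | 11 = -21
STORE_FAST r → r=-21
LOAD_CONST → push 0
STORE_FAST i → i=0
LOAD_FAST i → push 0
LOAD_CONST → push 3
COMPARE_OP bool(<) → 0 vs 3 = True
POP_JUMP_IF_FALSE → pop True; no jump
LOAD_FAST_LOAD_FAST r,r → push -21,-21
BINARY_OP // → -21 // -21 = 1
STORE_FAST r → r=1
LOAD_FAST_LOAD_FAST r,r → push 1,1
BINARY_OP * → 1 * 1 = 1
STORE_FAST r → r=1
LOAD_FAST r → push 1
LOAD_CONST → push 1
BINARY_OP // → 1 // 1 = 1
STORE_FAST r → r=1
LOAD_FAST i → push 0
LOAD_CONST → push 1
BINARY_OP + → 0 + 1 = 1
STORE_FAST i → i=1
LOAD_FAST i → push 1
LOAD_CONST → push 3
COMPARE_OP bool(<) → 1 vs 3 = True
POP_JUMP_IF_FALSE → pop True; no jump
LOAD_FAST_LOAD_FAST r,r → push 1,1
BINARY_OP // → 1 // 1 = 1
STORE_FAST r → r=1
LOAD_FAST_LOAD_FAST r,r → push 1,1
BINARY_OP * → 1 * 1 = 1
STORE_FAST r → r=1
LOAD_FAST r → push 1
LOAD_CONST → push 1
BINARY_OP // → 1 // 1 = 1
STORE_FAST r → r=1
LOAD_FAST i → push 1
LOAD_CONST → push 1
BINARY_OP + → 1 + 1 = 2
STORE_FAST i → i=2
LOAD_FAST i → push 2
LOAD_CONST → push 3
COMPARE_OP bool(<) → 2 vs 3 = True
POP_JUMP_IF_FALSE → pop True; no jump
LOAD_FAST_LOAD_FAST r,r → push 1,1
BINARY_OP // → 1 // 1 = 1
STORE_FAST r → r=1
LOAD_FAST_LOAD_FAST r,r → push 1,1
BINARY_OP * → 1 * 1 = 1
STORE_FAST r → r=1
LOAD_FAST r → push 1
LOAD_CONST → push 1
BINARY_OP // → 1 // 1 = 1
STORE_FAST r → r=1
LOAD_FAST i → push 2
LOAD_CONST → push 1
BINARY_OP + → 2 + 1 = 3
STORE_FAST i → i=3
LOAD_FAST i → push 3
LOAD_CONST → push 3
COMPARE_OP bool(<) → 3 vs 3 = False
POP_JUMP_IF_FALSE → pop False; jump
LOAD_FAST r → push 1
RETURN_VALUE → return 1.

1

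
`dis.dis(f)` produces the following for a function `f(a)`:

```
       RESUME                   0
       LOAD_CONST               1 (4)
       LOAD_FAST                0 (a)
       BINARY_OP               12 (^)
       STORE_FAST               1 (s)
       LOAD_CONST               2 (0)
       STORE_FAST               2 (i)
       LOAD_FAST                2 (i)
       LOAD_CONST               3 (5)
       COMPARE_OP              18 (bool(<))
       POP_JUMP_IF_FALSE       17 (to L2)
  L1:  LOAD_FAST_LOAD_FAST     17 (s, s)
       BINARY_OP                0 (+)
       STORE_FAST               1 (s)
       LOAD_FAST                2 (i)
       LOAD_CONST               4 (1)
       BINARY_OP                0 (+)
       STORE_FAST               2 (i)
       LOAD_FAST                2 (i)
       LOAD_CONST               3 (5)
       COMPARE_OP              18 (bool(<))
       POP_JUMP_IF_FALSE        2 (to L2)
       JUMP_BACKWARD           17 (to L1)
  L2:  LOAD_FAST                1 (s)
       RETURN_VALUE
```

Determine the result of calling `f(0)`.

LOAD_CONST → push 4
LOAD_FAST a → push 0
BINARY_OP ^ → 4 ^ 0 = 4
STORE_FAST s → s=4
LOAD_CONST → push 0
STORE_FAST i → i=0
LOAD_FAST i → push 0
LOAD_CONST → push 5
COMPARE_OP bool(<) → 0 vs 5 = True
POP_JUMP_IF_FALSE → pop True; no jump
LOAD_FAST_LOAD_FAST s,s → push 4,4
BINARY_OP + → 4 + 4 = 8
STORE_FAST s → s=8
LOAD_FAST i → push 0
LOAD_CONST → push 1
BINARY_OP + → 0 + 1 = 1
STORE_FAST i → i=1
LOAD_FAST i → push 1
LOAD_CONST → push 5
COMPARE_OP bool(<) → 1 vs 5 = True
POP_JUMP_IF_FALSE → pop True; no jump
LOAD_FAST_LOAD_FAST s,s → push 8,8
BINARY_OP + → 8 + 8 = 16
STORE_FAST s → s=16
LOAD_FAST i → push 1
LOAD_CONST → push 1
BINARY_OP + → 1 + 1 = 2
STORE_FAST i → i=2
LOAD_FAST i → push 2
LOAD_CONST → push 5
COMPARE_OP bool(<) → 2 vs 5 = True
POP_JUMP_IF_FALSE → pop True; no jump
LOAD_FAST_LOAD_FAST s,s → push 16,16
BINARY_OP + → 16 + 16 = 32
STORE_FAST s → s=32
LOAD_FAST i → push 2
LOAD_CONST → push 1
BINARY_OP + → 2 + 1 = 3
STORE_FAST i → i=3
LOAD_FAST i → push 3
LOAD_CONST → push 5
COMPARE_OP bool(<) → 3 vs 5 = True
POP_JUMP_IF_FALSE → pop True; no jump
LOAD_FAST_LOAD_FAST s,s → push 32,32
BINARY_OP + → 32 + 32 = 64
STORE_FAST s → s=64
LOAD_FAST i → push 3
LOAD_CONST → push 1
BINARY_OP + → 3 + 1 = 4
STORE_FAST i → i=4
LOAD_FAST i → push 4
LOAD_CONST → push 5
COMPARE_OP bool(<) → 4 vs 5 = True
POP_JUMP_IF_FALSE → pop True; no jump
LOAD_FAST_LOAD_FAST s,s → push 64,64
BINARY_OP + → 64 + 64 = 128
STORE_FAST s → s=128
LOAD_FAST i → push 4
LOAD_CONST → push 1
BINARY_OP + → 4 + 1 = 5
STORE_FAST i → i=5
LOAD_FAST i → push 5
LOAD_CONST → push 5
COMPARE_OP bool(<) → 5 vs 5 = False
POP_JUMP_IF_FALSE → pop False; jump
LOAD_FAST s → push 128
RETURN_VALUE → return 128.

128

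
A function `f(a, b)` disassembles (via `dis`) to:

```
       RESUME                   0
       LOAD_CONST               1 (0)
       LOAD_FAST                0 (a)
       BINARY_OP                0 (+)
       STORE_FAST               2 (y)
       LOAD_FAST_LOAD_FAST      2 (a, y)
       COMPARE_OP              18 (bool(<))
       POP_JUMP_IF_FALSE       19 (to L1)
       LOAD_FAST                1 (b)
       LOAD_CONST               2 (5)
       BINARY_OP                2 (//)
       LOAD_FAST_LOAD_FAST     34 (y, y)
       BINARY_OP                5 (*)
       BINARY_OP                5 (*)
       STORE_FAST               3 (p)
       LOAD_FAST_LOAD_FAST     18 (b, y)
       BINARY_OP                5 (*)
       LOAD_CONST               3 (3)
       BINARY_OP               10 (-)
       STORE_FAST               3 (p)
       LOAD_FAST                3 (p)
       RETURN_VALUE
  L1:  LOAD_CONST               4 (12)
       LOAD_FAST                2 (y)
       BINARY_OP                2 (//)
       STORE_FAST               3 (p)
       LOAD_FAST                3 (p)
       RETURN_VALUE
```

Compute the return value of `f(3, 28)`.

4

LOAD_CONST → push 0. Stack: [0]
LOAD_FAST a → push 3. Stack: [0, 3]
BINARY_OP + → 0 + 3 = 3. Stack: [3]
STORE_FAST y → y=3. Stack: []
LOAD_FAST_LOAD_FAST a,y → push 3,3. Stack: [3, 3]
COMPARE_OP bool(<) → 3 vs 3 = False. Stack: [False]
POP_JUMP_IF_FALSE → pop False; jump. Stack: []
LOAD_CONST → push 12. Stack: [12]
LOAD_FAST y → push 3. Stack: [12, 3]
BINARY_OP // → 12 // 3 = 4. Stack: [4]
STORE_FAST p → p=4. Stack: []
LOAD_FAST p → push 4. Stack: [4]
RETURN_VALUE → return 4.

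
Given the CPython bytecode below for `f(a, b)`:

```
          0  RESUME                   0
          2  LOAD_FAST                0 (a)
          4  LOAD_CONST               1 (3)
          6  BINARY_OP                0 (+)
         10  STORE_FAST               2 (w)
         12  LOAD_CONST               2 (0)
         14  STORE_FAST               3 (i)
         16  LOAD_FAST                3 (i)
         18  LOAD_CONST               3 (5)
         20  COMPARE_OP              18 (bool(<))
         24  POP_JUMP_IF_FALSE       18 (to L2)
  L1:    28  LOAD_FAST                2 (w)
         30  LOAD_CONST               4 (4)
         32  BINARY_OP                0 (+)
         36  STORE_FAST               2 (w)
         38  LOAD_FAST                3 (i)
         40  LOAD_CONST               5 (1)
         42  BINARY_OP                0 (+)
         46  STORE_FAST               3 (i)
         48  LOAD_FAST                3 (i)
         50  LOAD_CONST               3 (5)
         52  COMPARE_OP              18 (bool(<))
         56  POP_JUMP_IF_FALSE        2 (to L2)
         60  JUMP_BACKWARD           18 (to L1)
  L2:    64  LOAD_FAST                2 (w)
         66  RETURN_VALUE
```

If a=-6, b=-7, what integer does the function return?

LOAD_FAST a → push -6
LOAD_CONST → push 3
BINARY_OP + → -6 + 3 = -3
STORE_FAST w → w=-3
LOAD_CONST → push 0
STORE_FAST i → i=0
LOAD_FAST i → push 0
LOAD_CONST → push 5
COMPARE_OP bool(<) → 0 vs 5 = True
POP_JUMP_IF_FALSE → pop True; no jump
LOAD_FAST w → push -3
LOAD_CONST → push 4
BINARY_OP + → -3 + 4 = 1
STORE_FAST w → w=1
LOAD_FAST i → push 0
LOAD_CONST → push 1
BINARY_OP + → 0 + 1 = 1
STORE_FAST i → i=1
LOAD_FAST i → push 1
LOAD_CONST → push 5
COMPARE_OP bool(<) → 1 vs 5 = True
POP_JUMP_IF_FALSE → pop True; no jump
LOAD_FAST w → push 1
LOAD_CONST → push 4
BINARY_OP + → 1 + 4 = 5
STORE_FAST w → w=5
LOAD_FAST i → push 1
LOAD_CONST → push 1
BINARY_OP + → 1 + 1 = 2
STORE_FAST i → i=2
LOAD_FAST i → push 2
LOAD_CONST → push 5
COMPARE_OP bool(<) → 2 vs 5 = True
POP_JUMP_IF_FALSE → pop True; no jump
LOAD_FAST w → push 5
LOAD_CONST → push 4
BINARY_OP + → 5 + 4 = 9
STORE_FAST w → w=9
LOAD_FAST i → push 2
LOAD_CONST → push 1
BINARY_OP + → 2 + 1 = 3
STORE_FAST i → i=3
LOAD_FAST i → push 3
LOAD_CONST → push 5
COMPARE_OP bool(<) → 3 vs 5 = True
POP_JUMP_IF_FALSE → pop True; no jump
LOAD_FAST w → push 9
LOAD_CONST → push 4
BINARY_OP + → 9 + 4 = 13
STORE_FAST w → w=13
LOAD_FAST i → push 3
LOAD_CONST → push 1
BINARY_OP + → 3 + 1 = 4
STORE_FAST i → i=4
LOAD_FAST i → push 4
LOAD_CONST → push 5
COMPARE_OP bool(<) → 4 vs 5 = True
POP_JUMP_IF_FALSE → pop True; no jump
LOAD_FAST w → push 13
LOAD_CONST → push 4
BINARY_OP + → 13 + 4 = 17
STORE_FAST w → w=17
LOAD_FAST i → push 4
LOAD_CONST → push 1
BINARY_OP + → 4 + 1 = 5
STORE_FAST i → i=5
LOAD_FAST i → push 5
LOAD_CONST → push 5
COMPARE_OP bool(<) → 5 vs 5 = False
POP_JUMP_IF_FALSE → pop False; jump
LOAD_FAST w → push 17
RETURN_VALUE → return 17.

17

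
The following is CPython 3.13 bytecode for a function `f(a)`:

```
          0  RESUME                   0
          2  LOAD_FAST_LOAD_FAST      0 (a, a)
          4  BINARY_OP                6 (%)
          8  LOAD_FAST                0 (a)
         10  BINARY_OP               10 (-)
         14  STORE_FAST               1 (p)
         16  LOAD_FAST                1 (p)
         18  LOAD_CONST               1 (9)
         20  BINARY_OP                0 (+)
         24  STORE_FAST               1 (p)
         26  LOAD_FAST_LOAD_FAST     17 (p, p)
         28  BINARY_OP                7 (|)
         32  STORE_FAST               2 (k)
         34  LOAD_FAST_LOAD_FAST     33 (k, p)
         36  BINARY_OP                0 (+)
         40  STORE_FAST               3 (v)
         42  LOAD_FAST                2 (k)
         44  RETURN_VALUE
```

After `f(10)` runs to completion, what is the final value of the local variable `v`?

LOAD_FAST_LOAD_FAST a,a → push 10,10. Stack: [10, 10]
BINARY_OP % → 10 % 10 = 0. Stack: [0]
LOAD_FAST a → push 10. Stack: [0, 10]
BINARY_OP - → 0 - 10 = -10. Stack: [-10]
STORE_FAST p → p=-10. Stack: []
LOAD_FAST p → push -10. Stack: [-10]
LOAD_CONST → push 9. Stack: [-10, 9]
BINARY_OP + → -10 + 9 = -1. Stack: [-1]
STORE_FAST p → p=-1. Stack: []
LOAD_FAST_LOAD_FAST p,p → push -1,-1. Stack: [-1, -1]
BINARY_OP | → -1 | -1 = -1. Stack: [-1]
STORE_FAST k → k=-1. Stack: []
LOAD_FAST_LOAD_FAST k,p → push -1,-1. Stack: [-1, -1]
BINARY_OP + → -1 + -1 = -2. Stack: [-2]
STORE_FAST v → v=-2. Stack: []
LOAD_FAST k → push -1. Stack: [-1]
RETURN_VALUE → return -1.

-2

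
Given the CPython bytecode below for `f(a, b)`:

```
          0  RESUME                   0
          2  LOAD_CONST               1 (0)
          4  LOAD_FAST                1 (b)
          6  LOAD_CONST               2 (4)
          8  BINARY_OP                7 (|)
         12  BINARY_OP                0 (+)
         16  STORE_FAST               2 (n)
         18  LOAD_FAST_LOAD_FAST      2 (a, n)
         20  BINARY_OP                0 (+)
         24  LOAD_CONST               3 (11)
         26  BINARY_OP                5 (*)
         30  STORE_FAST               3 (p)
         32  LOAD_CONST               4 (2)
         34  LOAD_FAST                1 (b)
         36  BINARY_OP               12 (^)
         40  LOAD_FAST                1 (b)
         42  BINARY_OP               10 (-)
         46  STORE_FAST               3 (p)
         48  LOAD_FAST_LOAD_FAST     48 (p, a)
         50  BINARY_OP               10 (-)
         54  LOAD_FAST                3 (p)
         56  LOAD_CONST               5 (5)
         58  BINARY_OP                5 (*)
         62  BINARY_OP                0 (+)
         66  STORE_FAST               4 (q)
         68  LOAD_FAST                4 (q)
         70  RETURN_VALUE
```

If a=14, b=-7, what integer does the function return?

LOAD_CONST → push 0. Stack: [0]
LOAD_FAST b → push -7. Stack: [0, -7]
LOAD_CONST → push 4. Stack: [0, -7, 4]
BINARY_OP | → -7 | 4 = -3. Stack: [0, -3]
BINARY_OP + → 0 + -3 = -3. Stack: [-3]
STORE_FAST n → n=-3. Stack: []
LOAD_FAST_LOAD_FAST a,n → push 14,-3. Stack: [14, -3]
BINARY_OP + → 14 + -3 = 11. Stack: [11]
LOAD_CONST → push 11. Stack: [11, 11]
BINARY_OP * → 11 * 11 = 121. Stack: [121]
STORE_FAST p → p=121. Stack: []
LOAD_CONST → push 2. Stack: [2]
LOAD_FAST b → push -7. Stack: [2, -7]
BINARY_OP ^ → 2 ^ -7 = -5. Stack: [-5]
LOAD_FAST b → push -7. Stack: [-5, -7]
BINARY_OP - → -5 - -7 = 2. Stack: [2]
STORE_FAST p → p=2. Stack: []
LOAD_FAST_LOAD_FAST p,a → push 2,14. Stack: [2, 14]
BINARY_OP - → 2 - 14 = -12. Stack: [-12]
LOAD_FAST p → push 2. Stack: [-12, 2]
LOAD_CONST → push 5. Stack: [-12, 2, 5]
BINARY_OP * → 2 * 5 = 10. Stack: [-12, 10]
BINARY_OP + → -12 + 10 = -2. Stack: [-2]
STORE_FAST q → q=-2. Stack: []
LOAD_FAST q → push -2. Stack: [-2]
RETURN_VALUE → return -2.

-2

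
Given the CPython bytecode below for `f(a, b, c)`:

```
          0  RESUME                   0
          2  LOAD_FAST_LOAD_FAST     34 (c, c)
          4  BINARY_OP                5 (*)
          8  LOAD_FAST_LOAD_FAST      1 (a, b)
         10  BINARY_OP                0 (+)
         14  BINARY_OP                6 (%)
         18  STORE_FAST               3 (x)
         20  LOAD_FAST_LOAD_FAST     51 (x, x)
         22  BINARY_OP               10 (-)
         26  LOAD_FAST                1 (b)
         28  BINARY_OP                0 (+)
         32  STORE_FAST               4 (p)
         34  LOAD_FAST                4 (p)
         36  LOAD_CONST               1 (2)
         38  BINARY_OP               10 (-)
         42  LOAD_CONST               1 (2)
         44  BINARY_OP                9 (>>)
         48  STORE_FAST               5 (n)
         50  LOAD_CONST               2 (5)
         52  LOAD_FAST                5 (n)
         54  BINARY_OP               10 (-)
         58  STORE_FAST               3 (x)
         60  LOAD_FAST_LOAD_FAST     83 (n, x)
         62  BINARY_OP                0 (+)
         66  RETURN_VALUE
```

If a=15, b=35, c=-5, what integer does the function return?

LOAD_FAST_LOAD_FAST c,c → push -5,-5. Stack: [-5, -5]
BINARY_OP * → -5 * -5 = 25. Stack: [25]
LOAD_FAST_LOAD_FAST a,b → push 15,35. Stack: [25, 15, 35]
BINARY_OP + → 15 + 35 = 50. Stack: [25, 50]
BINARY_OP % → 25 % 50 = 25. Stack: [25]
STORE_FAST x → x=25. Stack: []
LOAD_FAST_LOAD_FAST x,x → push 25,25. Stack: [25, 25]
BINARY_OP - → 25 - 25 = 0. Stack: [0]
LOAD_FAST b → push 35. Stack: [0, 35]
BINARY_OP + → 0 + 35 = 35. Stack: [35]
STORE_FAST p → p=35. Stack: []
LOAD_FAST p → push 35. Stack: [35]
LOAD_CONST → push 2. Stack: [35, 2]
BINARY_OP - → 35 - 2 = 33. Stack: [33]
LOAD_CONST → push 2. Stack: [33, 2]
BINARY_OP >> → 33 >> 2 = 8. Stack: [8]
STORE_FAST n → n=8. Stack: []
LOAD_CONST → push 5. Stack: [5]
LOAD_FAST n → push 8. Stack: [5, 8]
BINARY_OP - → 5 - 8 = -3. Stack: [-3]
STORE_FAST x → x=-3. Stack: []
LOAD_FAST_LOAD_FAST n,x → push 8,-3. Stack: [8, -3]
BINARY_OP + → 8 + -3 = 5. Stack: [5]
RETURN_VALUE → return 5.

5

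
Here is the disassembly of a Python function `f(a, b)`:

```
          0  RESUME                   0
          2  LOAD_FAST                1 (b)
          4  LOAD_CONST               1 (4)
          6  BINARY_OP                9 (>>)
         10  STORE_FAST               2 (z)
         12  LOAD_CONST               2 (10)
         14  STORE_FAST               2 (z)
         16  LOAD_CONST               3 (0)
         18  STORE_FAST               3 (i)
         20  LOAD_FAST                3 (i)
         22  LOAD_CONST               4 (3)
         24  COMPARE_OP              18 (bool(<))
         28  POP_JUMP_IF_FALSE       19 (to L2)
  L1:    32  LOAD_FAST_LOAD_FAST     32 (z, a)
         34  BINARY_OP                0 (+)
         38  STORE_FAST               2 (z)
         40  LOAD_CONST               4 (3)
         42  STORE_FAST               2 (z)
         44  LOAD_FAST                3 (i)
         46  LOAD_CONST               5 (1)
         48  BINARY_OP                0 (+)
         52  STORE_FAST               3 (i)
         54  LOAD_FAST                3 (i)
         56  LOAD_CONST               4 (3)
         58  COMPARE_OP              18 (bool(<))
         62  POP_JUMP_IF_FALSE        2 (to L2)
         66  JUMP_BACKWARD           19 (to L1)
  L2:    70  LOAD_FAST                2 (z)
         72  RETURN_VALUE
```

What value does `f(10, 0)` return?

LOAD_FAST b → push 0. Stack: [0]
LOAD_CONST → push 4. Stack: [0, 4]
BINARY_OP >> → 0 >> 4 = 0. Stack: [0]
STORE_FAST z → z=0. Stack: []
LOAD_CONST → push 10. Stack: [10]
STORE_FAST z → z=10. Stack: []
LOAD_CONST → push 0. Stack: [0]
STORE_FAST i → i=0. Stack: []
LOAD_FAST i → push 0. Stack: [0]
LOAD_CONST → push 3. Stack: [0, 3]
COMPARE_OP bool(<) → 0 vs 3 = True. Stack: [True]
POP_JUMP_IF_FALSE → pop True; no jump. Stack: []
LOAD_FAST_LOAD_FAST z,a → push 10,10. Stack: [10, 10]
BINARY_OP + → 10 + 10 = 20. Stack: [20]
STORE_FAST z → z=20. Stack: []
LOAD_CONST → push 3. Stack: [3]
STORE_FAST z → z=3. Stack: []
LOAD_FAST i → push 0. Stack: [0]
LOAD_CONST → push 1. Stack: [0, 1]
BINARY_OP + → 0 + 1 = 1. Stack: [1]
STORE_FAST i → i=1. Stack: []
LOAD_FAST i → push 1. Stack: [1]
LOAD_CONST → push 3. Stack: [1, 3]
COMPARE_OP bool(<) → 1 vs 3 = True. Stack: [True]
POP_JUMP_IF_FALSE → pop True; no jump. Stack: []
LOAD_FAST_LOAD_FAST z,a → push 3,10. Stack: [3, 10]
BINARY_OP + → 3 + 10 = 13. Stack: [13]
STORE_FAST z → z=13. Stack: []
LOAD_CONST → push 3. Stack: [3]
STORE_FAST z → z=3. Stack: []
LOAD_FAST i → push 1. Stack: [1]
LOAD_CONST → push 1. Stack: [1, 1]
BINARY_OP + → 1 + 1 = 2. Stack: [2]
STORE_FAST i → i=2. Stack: []
LOAD_FAST i → push 2. Stack: [2]
LOAD_CONST → push 3. Stack: [2, 3]
COMPARE_OP bool(<) → 2 vs 3 = True. Stack: [True]
POP_JUMP_IF_FALSE → pop True; no jump. Stack: []
LOAD_FAST_LOAD_FAST z,a → push 3,10. Stack: [3, 10]
BINARY_OP + → 3 + 10 = 13. Stack: [13]
STORE_FAST z → z=13. Stack: []
LOAD_CONST → push 3. Stack: [3]
STORE_FAST z → z=3. Stack: []
LOAD_FAST i → push 2. Stack: [2]
LOAD_CONST → push 1. Stack: [2, 1]
BINARY_OP + → 2 + 1 = 3. Stack: [3]
STORE_FAST i → i=3. Stack: []
LOAD_FAST i → push 3. Stack: [3]
LOAD_CONST → push 3. Stack: [3, 3]
COMPARE_OP bool(<) → 3 vs 3 = False. Stack: [False]
POP_JUMP_IF_FALSE → pop False; jump. Stack: []
LOAD_FAST z → push 3. Stack: [3]
RETURN_VALUE → return 3.

3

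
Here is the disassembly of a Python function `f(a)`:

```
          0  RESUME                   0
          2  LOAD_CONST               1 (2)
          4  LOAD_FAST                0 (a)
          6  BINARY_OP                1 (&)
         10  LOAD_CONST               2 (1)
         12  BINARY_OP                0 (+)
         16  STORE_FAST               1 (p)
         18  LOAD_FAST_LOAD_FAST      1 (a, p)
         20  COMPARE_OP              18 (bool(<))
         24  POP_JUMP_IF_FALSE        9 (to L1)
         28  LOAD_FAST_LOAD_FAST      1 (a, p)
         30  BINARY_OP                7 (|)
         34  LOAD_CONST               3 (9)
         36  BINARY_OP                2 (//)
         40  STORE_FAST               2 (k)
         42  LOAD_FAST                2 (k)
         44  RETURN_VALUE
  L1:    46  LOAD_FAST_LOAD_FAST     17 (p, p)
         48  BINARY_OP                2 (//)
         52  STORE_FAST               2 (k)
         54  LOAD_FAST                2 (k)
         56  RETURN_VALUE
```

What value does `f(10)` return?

LOAD_CONST → push 2. Stack: [2]
LOAD_FAST a → push 10. Stack: [2, 10]
BINARY_OP & → 2 & 10 = 2. Stack: [2]
LOAD_CONST → push 1. Stack: [2, 1]
BINARY_OP + → 2 + 1 = 3. Stack: [3]
STORE_FAST p → p=3. Stack: []
LOAD_FAST_LOAD_FAST a,p → push 10,3. Stack: [10, 3]
COMPARE_OP bool(<) → 10 vs 3 = False. Stack: [False]
POP_JUMP_IF_FALSE → pop False; jump. Stack: []
LOAD_FAST_LOAD_FAST p,p → push 3,3. Stack: [3, 3]
BINARY_OP // → 3 // 3 = 1. Stack: [1]
STORE_FAST k → k=1. Stack: []
LOAD_FAST k → push 1. Stack: [1]
RETURN_VALUE → return 1.

1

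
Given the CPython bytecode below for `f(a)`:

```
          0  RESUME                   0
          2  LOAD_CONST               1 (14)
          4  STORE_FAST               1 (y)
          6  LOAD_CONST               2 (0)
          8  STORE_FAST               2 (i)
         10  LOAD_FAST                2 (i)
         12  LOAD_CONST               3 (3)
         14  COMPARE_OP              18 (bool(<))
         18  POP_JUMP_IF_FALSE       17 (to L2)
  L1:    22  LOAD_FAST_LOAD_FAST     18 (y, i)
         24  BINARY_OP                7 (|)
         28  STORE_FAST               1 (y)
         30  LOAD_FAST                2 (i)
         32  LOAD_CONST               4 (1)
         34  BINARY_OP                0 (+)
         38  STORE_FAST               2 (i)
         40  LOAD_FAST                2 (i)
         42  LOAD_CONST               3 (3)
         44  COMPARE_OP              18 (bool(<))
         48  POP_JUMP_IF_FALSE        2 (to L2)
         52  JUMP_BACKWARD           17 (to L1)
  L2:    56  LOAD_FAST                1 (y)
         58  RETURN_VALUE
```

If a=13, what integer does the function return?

LOAD_CONST → push 14. Stack: [14]
STORE_FAST y → y=14. Stack: []
LOAD_CONST → push 0. Stack: [0]
STORE_FAST i → i=0. Stack: []
LOAD_FAST i → push 0. Stack: [0]
LOAD_CONST → push 3. Stack: [0, 3]
COMPARE_OP bool(<) → 0 vs 3 = True. Stack: [True]
POP_JUMP_IF_FALSE → pop True; no jump. Stack: []
LOAD_FAST_LOAD_FAST y,i → push 14,0. Stack: [14, 0]
BINARY_OP | → 14 | 0 = 14. Stack: [14]
STORE_FAST y → y=14. Stack: []
LOAD_FAST i → push 0. Stack: [0]
LOAD_CONST → push 1. Stack: [0, 1]
BINARY_OP + → 0 + 1 = 1. Stack: [1]
STORE_FAST i → i=1. Stack: []
LOAD_FAST i → push 1. Stack: [1]
LOAD_CONST → push 3. Stack: [1, 3]
COMPARE_OP bool(<) → 1 vs 3 = True. Stack: [True]
POP_JUMP_IF_FALSE → pop True; no jump. Stack: []
LOAD_FAST_LOAD_FAST y,i → push 14,1. Stack: [14, 1]
BINARY_OP | → 14 | 1 = 15. Stack: [15]
STORE_FAST y → y=15. Stack: []
LOAD_FAST i → push 1. Stack: [1]
LOAD_CONST → push 1. Stack: [1, 1]
BINARY_OP + → 1 + 1 = 2. Stack: [2]
STORE_FAST i → i=2. Stack: []
LOAD_FAST i → push 2. Stack: [2]
LOAD_CONST → push 3. Stack: [2, 3]
COMPARE_OP bool(<) → 2 vs 3 = True. Stack: [True]
POP_JUMP_IF_FALSE → pop True; no jump. Stack: []
LOAD_FAST_LOAD_FAST y,i → push 15,2. Stack: [15, 2]
BINARY_OP | → 15 | 2 = 15. Stack: [15]
STORE_FAST y → y=15. Stack: []
LOAD_FAST i → push 2. Stack: [2]
LOAD_CONST → push 1. Stack: [2, 1]
BINARY_OP + → 2 + 1 = 3. Stack: [3]
STORE_FAST i → i=3. Stack: []
LOAD_FAST i → push 3. Stack: [3]
LOAD_CONST → push 3. Stack: [3, 3]
COMPARE_OP bool(<) → 3 vs 3 = False. Stack: [False]
POP_JUMP_IF_FALSE → pop False; jump. Stack: []
LOAD_FAST y → push 15. Stack: [15]
RETURN_VALUE → return 15.

15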